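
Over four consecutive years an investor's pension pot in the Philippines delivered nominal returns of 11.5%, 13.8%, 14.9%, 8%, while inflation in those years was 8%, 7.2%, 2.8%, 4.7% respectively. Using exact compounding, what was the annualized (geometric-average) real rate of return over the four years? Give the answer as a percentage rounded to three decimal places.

Nominal growth factor = 1.1150 × 1.1380 × 1.1490 × 1.0800 = 1.57456616
Price-level growth factor = 1.0800 × 1.0720 × 1.0280 × 1.0470 = 1.24611561
Real growth factor = 1.57456616 / 1.24611561 = 1.26357951
Annualized real rate = 1.26357951^(1/4) − 1 = 6.0231% → 6.023%.

6.023%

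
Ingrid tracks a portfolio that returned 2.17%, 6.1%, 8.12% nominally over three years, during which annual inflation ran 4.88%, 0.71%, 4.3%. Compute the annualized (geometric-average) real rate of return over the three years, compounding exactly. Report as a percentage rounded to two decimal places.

2.09%

Nominal growth factor = 1.0217 × 1.0610 × 1.0812 = 1.17204642
Price-level growth factor = 1.0488 × 1.0071 × 1.0430 = 1.10166508
Real growth factor = 1.17204642 / 1.10166508 = 1.06388634
Annualized real rate = 1.06388634^(1/3) − 1 = 2.0857% → 2.09%.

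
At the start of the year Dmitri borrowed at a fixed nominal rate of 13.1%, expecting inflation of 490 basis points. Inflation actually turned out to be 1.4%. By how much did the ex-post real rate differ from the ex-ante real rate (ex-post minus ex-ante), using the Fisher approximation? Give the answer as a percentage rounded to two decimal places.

3.50%

Ex-ante: 13.1% − 4.9% = 8.200%
Ex-post: 13.1% − 1.4% = 11.700%
Difference (ex-post − ex-ante) = 3.5000% → 3.50%.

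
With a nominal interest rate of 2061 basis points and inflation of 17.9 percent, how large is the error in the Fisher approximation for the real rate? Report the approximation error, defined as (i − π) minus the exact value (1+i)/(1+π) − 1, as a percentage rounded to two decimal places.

0.41%

Approximate: r ≈ 20.610% − 17.900% = 2.7100%
Exact: (1 + 0.2061)/(1 + 0.1790) − 1 = 2.2986%
Error = 2.7100% − 2.2986% = 0.4114% → 0.41%.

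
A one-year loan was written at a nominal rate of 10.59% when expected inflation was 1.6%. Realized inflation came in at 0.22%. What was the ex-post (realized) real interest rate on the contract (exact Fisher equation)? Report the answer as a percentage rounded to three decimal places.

Ex-post: (1 + 0.1059)/(1 + 0.0022) − 1 = 10.3472%
So the realized real rate is 10.347%.

10.347%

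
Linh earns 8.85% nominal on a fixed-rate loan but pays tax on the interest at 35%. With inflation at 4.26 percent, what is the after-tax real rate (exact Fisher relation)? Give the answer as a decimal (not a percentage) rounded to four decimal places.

After-tax nominal return = 8.85% × (1 − 0.35) = 5.7525%.
1 + r = 1.057525 / 1.04260 = 1.014315
After-tax real rate = 1.014315 − 1 → 0.0143.

0.0143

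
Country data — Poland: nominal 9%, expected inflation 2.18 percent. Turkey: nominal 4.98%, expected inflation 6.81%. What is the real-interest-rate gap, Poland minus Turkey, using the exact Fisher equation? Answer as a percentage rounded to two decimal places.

Poland: (1 + 0.0900)/(1 + 0.0218) − 1 = 6.6745%
Turkey: (1 + 0.0498)/(1 + 0.0681) − 1 = -1.7133%
Differential = 6.6745% − (-1.7133%) = 8.3878% → 8.39%.

8.39%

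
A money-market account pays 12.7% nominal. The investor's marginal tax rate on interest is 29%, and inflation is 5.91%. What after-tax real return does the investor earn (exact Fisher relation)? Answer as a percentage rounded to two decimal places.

After-tax nominal return = 12.7% × (1 − 0.29) = 9.0170%.
1 + r = 1.09017 / 1.05910 = 1.029336
After-tax real rate = 1.029336 − 1 → 2.93%.

2.93%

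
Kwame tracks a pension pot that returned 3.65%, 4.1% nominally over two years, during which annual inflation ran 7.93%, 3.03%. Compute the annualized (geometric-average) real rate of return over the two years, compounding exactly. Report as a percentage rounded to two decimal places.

Nominal growth factor = 1.0365 × 1.0410 = 1.07899650
Price-level growth factor = 1.0793 × 1.0303 = 1.11200279
Real growth factor = 1.07899650 / 1.11200279 = 0.97031816
Annualized real rate = 0.97031816^(1/2) − 1 = -1.4953% → -1.50%.

-1.50%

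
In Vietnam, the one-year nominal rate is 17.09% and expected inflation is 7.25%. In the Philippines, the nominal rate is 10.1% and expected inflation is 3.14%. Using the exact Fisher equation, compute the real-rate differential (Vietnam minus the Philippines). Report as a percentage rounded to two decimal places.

2.43%

Vietnam: (1 + 0.1709)/(1 + 0.0725) − 1 = 9.1748%
The Philippines: (1 + 0.1010)/(1 + 0.0314) − 1 = 6.7481%
Differential = 9.1748% − 6.7481% = 2.4267% → 2.43%.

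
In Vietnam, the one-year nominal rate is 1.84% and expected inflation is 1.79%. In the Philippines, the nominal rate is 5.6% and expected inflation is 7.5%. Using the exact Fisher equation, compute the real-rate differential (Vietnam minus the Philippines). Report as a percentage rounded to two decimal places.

1.82%

Vietnam: (1 + 0.0184)/(1 + 0.0179) − 1 = 0.0491%
The Philippines: (1 + 0.0560)/(1 + 0.0750) − 1 = -1.7674%
Differential = 0.0491% − (-1.7674%) = 1.8166% → 1.82%.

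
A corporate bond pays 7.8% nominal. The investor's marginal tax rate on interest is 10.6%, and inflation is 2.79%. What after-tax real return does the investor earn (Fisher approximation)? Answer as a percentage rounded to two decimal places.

After-tax nominal return = 7.8% × (1 − 0.106) = 6.9732%.
r ≈ 6.9732% − 2.79% → 4.18%.

4.18%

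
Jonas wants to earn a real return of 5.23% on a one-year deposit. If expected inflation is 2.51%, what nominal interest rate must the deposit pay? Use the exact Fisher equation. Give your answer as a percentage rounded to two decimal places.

7.87%

(1 + i) = (1 + r)(1 + π) = 1.05230 × 1.02510 = 1.07871273
i = 1.07871273 − 1, so the required nominal rate is 7.87%.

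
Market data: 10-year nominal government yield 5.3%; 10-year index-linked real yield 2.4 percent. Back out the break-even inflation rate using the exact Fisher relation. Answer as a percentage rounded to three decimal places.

2.832%

(1 + π) = (1 + i)/(1 + r) = 1.05300 / 1.02400 = 1.028320
Break-even inflation = 1.028320 − 1 → 2.832%.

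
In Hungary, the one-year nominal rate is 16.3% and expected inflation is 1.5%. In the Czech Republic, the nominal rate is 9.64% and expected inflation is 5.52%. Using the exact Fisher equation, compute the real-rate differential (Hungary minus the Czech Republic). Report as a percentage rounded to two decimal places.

Hungary: (1 + 0.1630)/(1 + 0.0150) − 1 = 14.5813%
The Czech Republic: (1 + 0.0964)/(1 + 0.0552) − 1 = 3.9045%
Differential = 14.5813% − 3.9045% = 10.6768% → 10.68%.

10.68%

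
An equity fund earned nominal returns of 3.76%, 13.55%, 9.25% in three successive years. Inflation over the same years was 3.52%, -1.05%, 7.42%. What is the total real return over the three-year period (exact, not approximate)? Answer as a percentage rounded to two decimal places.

16.98%

Nominal growth factor = 1.0376 × 1.1355 × 1.0925 = 1.287178
Price-level growth factor = 1.0352 × 0.9895 × 1.0742 = 1.100336
Real growth factor = 1.287178 / 1.100336 = 1.169805
Total real return = 1.169805 − 1 → 16.98%.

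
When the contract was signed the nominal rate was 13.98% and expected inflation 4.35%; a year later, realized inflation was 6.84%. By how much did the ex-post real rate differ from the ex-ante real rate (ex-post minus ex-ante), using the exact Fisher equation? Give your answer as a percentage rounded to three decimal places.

Ex-ante: (1 + 0.1398)/(1 + 0.0435) − 1 = 9.2286%
Ex-post: (1 + 0.1398)/(1 + 0.0684) − 1 = 6.6829%
Difference (ex-post − ex-ante) = -2.5457% → -2.546%.

-2.546%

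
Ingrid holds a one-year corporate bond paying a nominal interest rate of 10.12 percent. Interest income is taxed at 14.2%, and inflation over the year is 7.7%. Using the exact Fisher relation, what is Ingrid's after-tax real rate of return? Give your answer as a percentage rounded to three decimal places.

After-tax nominal return = 10.12% × (1 − 0.142) = 8.68296%.
1 + r = 1.0868296 / 1.07700 = 1.009127
After-tax real rate = 1.009127 − 1 → 0.913%.

0.913%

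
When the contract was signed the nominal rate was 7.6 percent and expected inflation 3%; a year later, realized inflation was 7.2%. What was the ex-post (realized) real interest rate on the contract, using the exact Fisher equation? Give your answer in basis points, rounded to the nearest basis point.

Ex-post: (1 + 0.0760)/(1 + 0.0720) − 1 = 0.3731%
So the realized real rate is 37 basis points.

37 basis points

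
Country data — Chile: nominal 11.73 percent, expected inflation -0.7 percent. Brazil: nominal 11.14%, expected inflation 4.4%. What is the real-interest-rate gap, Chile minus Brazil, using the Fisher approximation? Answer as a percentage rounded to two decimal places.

5.69%

Chile: 11.73% − (-0.7%) = 12.430%
Brazil: 11.14% − 4.4% = 6.740%
Differential = 5.690% → 5.69%.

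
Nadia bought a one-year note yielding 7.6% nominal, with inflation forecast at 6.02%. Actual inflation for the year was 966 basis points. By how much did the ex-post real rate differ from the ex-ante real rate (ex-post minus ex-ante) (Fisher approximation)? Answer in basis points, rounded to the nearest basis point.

Ex-ante: 7.6% − 6.02% = 1.580%
Ex-post: 7.6% − 9.66% = -2.060%
Difference (ex-post − ex-ante) = -3.6400% → -364 basis points.

-364 basis points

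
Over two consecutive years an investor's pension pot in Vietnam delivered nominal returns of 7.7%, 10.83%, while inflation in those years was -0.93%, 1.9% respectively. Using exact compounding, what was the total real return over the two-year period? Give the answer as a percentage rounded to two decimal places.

18.24%

Nominal growth factor = 1.0770 × 1.1083 = 1.193639
Price-level growth factor = 0.9907 × 1.0190 = 1.009523
Real growth factor = 1.193639 / 1.009523 = 1.182379
Total real return = 1.182379 − 1 → 18.24%.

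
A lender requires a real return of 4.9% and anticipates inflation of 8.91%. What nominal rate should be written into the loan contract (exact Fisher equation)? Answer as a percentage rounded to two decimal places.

(1 + i) = (1 + r)(1 + π) = 1.04900 × 1.08910 = 1.1424659
i = 1.1424659 − 1, so the required nominal rate is 14.25%.

14.25%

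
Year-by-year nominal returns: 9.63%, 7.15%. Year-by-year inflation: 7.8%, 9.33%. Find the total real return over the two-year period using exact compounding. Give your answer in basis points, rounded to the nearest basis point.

Compound the nominal returns: 1.0963 × 1.0715 = 1.174685.
Compound inflation: 1.0780 × 1.0933 = 1.178577.
Deflate: 1.174685 / 1.178577 = 0.996698.
Total real return = 0.996698 − 1 → -33 basis points.

-33 basis points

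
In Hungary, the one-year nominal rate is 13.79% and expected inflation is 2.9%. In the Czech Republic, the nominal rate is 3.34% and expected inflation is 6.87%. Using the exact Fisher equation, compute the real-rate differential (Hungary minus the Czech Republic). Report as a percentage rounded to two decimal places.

Hungary: (1 + 0.1379)/(1 + 0.0290) − 1 = 10.5831%
The Czech Republic: (1 + 0.0334)/(1 + 0.0687) − 1 = -3.3031%
Differential = 10.5831% − (-3.3031%) = 13.8862% → 13.89%.

13.89%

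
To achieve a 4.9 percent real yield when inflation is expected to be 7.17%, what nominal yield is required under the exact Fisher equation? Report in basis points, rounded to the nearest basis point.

1242 basis points

(1 + i) = (1 + r)(1 + π) = 1.04900 × 1.07170 = 1.1242133
i = 1.1242133 − 1, so the required nominal rate is 1242 basis points.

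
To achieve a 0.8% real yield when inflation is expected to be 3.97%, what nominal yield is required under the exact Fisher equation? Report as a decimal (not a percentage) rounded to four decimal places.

(1 + i) = (1 + r)(1 + π) = 1.00800 × 1.03970 = 1.0480176
i = 1.0480176 − 1, so the required nominal rate is 0.0480.

0.0480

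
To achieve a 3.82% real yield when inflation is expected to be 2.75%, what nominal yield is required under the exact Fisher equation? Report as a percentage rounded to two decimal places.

6.68%

(1 + i) = (1 + r)(1 + π) = 1.03820 × 1.02750 = 1.0667505
i = 1.0667505 − 1, so the required nominal rate is 6.68%.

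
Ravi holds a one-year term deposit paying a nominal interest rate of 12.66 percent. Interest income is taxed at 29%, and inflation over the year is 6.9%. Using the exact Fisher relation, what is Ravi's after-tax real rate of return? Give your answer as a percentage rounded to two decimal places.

After-tax nominal return = 12.66% × (1 − 0.29) = 8.9886%.
1 + r = 1.089886 / 1.06900 = 1.019538
After-tax real rate = 1.019538 − 1 → 1.95%.

1.95%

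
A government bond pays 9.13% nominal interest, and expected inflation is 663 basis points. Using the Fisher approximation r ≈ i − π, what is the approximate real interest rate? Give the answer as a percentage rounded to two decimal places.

2.50%

r ≈ i − π = 9.13% − 6.63% = 2.50%.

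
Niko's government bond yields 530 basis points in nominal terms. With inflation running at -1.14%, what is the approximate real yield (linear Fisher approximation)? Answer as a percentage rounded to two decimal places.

r ≈ i − π = 5.3% − (-1.14%) = 6.44%.

6.44%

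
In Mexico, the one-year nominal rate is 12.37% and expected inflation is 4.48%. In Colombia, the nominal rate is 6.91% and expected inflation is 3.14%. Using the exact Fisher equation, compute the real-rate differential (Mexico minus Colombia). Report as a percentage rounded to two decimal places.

3.90%

Mexico: (1 + 0.1237)/(1 + 0.0448) − 1 = 7.5517%
Colombia: (1 + 0.0691)/(1 + 0.0314) − 1 = 3.6552%
Differential = 7.5517% − 3.6552% = 3.8965% → 3.90%.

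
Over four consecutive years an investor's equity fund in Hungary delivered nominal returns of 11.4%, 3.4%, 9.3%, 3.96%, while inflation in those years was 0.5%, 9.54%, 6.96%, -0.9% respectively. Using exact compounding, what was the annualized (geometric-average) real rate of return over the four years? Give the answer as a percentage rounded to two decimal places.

2.91%

Nominal growth factor = 1.1140 × 1.0340 × 1.0930 × 1.0396 = 1.30885689
Price-level growth factor = 1.0050 × 1.0954 × 1.0696 × 0.9910 = 1.16690056
Real growth factor = 1.30885689 / 1.16690056 = 1.12165247
Annualized real rate = 1.12165247^(1/4) − 1 = 2.9117% → 2.91%.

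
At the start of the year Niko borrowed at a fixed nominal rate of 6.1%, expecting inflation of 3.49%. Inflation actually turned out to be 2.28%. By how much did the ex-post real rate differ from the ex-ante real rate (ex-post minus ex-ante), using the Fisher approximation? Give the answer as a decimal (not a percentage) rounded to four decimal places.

0.0121

Ex-ante: 6.1% − 3.49% = 2.610%
Ex-post: 6.1% − 2.28% = 3.820%
Difference (ex-post − ex-ante) = 1.2100% → 0.0121.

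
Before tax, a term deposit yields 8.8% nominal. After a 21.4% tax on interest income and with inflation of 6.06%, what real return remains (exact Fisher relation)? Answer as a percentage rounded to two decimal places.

After-tax nominal return = 8.8% × (1 − 0.214) = 6.9168%.
1 + r = 1.069168 / 1.06060 = 1.008078
After-tax real rate = 1.008078 − 1 → 0.81%.

0.81%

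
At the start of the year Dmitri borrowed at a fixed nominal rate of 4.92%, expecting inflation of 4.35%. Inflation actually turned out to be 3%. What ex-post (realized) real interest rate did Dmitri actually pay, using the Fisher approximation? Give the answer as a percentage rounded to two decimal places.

1.92%

Ex-post: 4.92% − 3% = 1.920%
So the realized real rate is 1.92%.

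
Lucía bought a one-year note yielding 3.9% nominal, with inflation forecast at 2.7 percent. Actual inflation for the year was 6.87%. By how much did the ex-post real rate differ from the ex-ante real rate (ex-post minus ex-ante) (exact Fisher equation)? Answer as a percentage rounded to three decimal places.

Ex-ante: (1 + 0.0390)/(1 + 0.0270) − 1 = 1.16845%
Ex-post: (1 + 0.0390)/(1 + 0.0687) − 1 = -2.77908%
Difference (ex-post − ex-ante) = -3.94753% → -3.948%.

-3.948%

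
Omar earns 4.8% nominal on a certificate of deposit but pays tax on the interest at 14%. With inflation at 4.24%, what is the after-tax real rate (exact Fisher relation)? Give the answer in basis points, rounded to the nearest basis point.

-11 basis points

After-tax nominal return = 4.8% × (1 − 0.14) = 4.1280%.
1 + r = 1.04128 / 1.04240 = 0.998926
After-tax real rate = 0.998926 − 1 → -11 basis points.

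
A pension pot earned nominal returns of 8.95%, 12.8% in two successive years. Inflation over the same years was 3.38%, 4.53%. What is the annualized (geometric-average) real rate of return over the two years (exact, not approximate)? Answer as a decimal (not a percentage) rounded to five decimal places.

0.06642

Nominal growth factor = 1.0895 × 1.1280 = 1.22895600
Price-level growth factor = 1.0338 × 1.0453 = 1.08063114
Real growth factor = 1.22895600 / 1.08063114 = 1.13725762
Annualized real rate = 1.13725762^(1/2) − 1 = 6.6423% → 0.06642.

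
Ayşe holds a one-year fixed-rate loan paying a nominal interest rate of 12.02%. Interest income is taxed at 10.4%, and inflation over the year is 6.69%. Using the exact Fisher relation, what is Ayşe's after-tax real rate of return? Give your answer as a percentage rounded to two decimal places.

After-tax nominal return = 12.02% × (1 − 0.104) = 10.76992%.
1 + r = 1.1076992 / 1.06690 = 1.038241
After-tax real rate = 1.038241 − 1 → 3.82%.

3.82%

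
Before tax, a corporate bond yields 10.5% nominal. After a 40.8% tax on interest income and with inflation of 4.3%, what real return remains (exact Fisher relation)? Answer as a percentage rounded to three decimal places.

After-tax nominal return = 10.5% × (1 − 0.408) = 6.2160%.
1 + r = 1.06216 / 1.04300 = 1.018370
After-tax real rate = 1.018370 − 1 → 1.837%.

1.837%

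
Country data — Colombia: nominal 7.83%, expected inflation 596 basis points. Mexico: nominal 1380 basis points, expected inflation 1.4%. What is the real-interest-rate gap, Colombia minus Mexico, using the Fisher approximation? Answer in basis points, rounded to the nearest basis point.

-1053 basis points

Colombia: 7.83% − 5.96% = 1.870%
Mexico: 13.8% − 1.4% = 12.400%
Differential = -10.530% → -1053 basis points.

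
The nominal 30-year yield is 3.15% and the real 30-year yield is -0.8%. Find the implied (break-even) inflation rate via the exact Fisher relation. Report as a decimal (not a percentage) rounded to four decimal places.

(1 + π) = (1 + i)/(1 + r) = 1.03150 / 0.99200 = 1.039819
Break-even inflation = 1.039819 − 1 → 0.0398.

0.0398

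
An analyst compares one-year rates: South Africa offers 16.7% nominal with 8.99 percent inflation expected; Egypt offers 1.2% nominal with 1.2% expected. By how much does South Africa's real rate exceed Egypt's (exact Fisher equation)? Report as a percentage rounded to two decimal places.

South Africa: (1 + 0.1670)/(1 + 0.0899) − 1 = 7.0740%
Egypt: (1 + 0.0120)/(1 + 0.0120) − 1 = 0.0000%
Differential = 7.0740% − 0.0000% = 7.0740% → 7.07%.

7.07%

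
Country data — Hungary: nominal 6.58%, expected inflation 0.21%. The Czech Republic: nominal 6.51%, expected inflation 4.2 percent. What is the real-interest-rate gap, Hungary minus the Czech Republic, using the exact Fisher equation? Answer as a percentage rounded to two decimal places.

4.14%

Hungary: (1 + 0.0658)/(1 + 0.0021) − 1 = 6.3567%
The Czech Republic: (1 + 0.0651)/(1 + 0.0420) − 1 = 2.2169%
Differential = 6.3567% − 2.2169% = 4.1398% → 4.14%.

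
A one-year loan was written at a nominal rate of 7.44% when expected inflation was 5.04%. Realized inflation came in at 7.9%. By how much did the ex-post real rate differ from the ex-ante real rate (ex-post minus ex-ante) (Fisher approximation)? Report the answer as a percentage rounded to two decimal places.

-2.86%

Ex-ante: 7.44% − 5.04% = 2.400%
Ex-post: 7.44% − 7.9% = -0.460%
Difference (ex-post − ex-ante) = -2.8600% → -2.86%.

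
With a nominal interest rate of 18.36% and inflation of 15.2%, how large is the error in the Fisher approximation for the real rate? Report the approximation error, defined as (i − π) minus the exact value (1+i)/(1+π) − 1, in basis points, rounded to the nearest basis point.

Approximate: r ≈ 18.360% − 15.200% = 3.1600%
Exact: (1 + 0.1836)/(1 + 0.1520) − 1 = 2.7431%
Error = 3.1600% − 2.7431% = 0.4169% → 42 basis points.

42 basis points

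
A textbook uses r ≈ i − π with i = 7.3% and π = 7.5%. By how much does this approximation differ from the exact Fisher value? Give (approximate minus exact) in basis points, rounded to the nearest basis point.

Approximate: r ≈ 7.300% − 7.500% = -0.2000%
Exact: (1 + 0.0730)/(1 + 0.0750) − 1 = -0.1860%
Error = -0.2000% − (-0.1860%) = -0.0140% → -1 basis points.

-1 basis points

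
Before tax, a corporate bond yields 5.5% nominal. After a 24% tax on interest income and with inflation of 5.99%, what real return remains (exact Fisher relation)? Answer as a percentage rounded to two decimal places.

-1.71%

After-tax nominal return = 5.5% × (1 − 0.24) = 4.1800%.
1 + r = 1.04180 / 1.05990 = 0.982923
After-tax real rate = 0.982923 − 1 → -1.71%.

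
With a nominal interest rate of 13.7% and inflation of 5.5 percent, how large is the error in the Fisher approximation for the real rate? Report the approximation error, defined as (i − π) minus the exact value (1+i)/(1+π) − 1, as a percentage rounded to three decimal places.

0.427%

Approximate: r ≈ 13.700% − 5.500% = 8.2000%
Exact: (1 + 0.1370)/(1 + 0.0550) − 1 = 7.77251%
Error = 8.2000% − 7.77251% = 0.42749% → 0.427%.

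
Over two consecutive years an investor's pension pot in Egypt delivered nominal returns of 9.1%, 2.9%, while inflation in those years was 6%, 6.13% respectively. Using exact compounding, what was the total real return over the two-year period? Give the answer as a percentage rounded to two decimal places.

Compound the nominal returns: 1.0910 × 1.0290 = 1.122639.
Compound inflation: 1.0600 × 1.0613 = 1.124978.
Deflate: 1.122639 / 1.124978 = 0.997921.
Total real return = 0.997921 − 1 → -0.21%.

-0.21%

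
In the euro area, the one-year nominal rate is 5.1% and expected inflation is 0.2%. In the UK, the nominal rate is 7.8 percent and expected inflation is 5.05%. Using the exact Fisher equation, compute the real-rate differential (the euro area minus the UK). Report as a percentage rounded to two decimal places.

2.27%

The euro area: (1 + 0.0510)/(1 + 0.0020) − 1 = 4.8902%
The UK: (1 + 0.0780)/(1 + 0.0505) − 1 = 2.6178%
Differential = 4.8902% − 2.6178% = 2.2724% → 2.27%.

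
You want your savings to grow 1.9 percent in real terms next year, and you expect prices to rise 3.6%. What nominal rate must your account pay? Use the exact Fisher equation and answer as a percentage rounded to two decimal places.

5.57%

(1 + i) = (1 + r)(1 + π) = 1.01900 × 1.03600 = 1.055684
i = 1.055684 − 1, so the required nominal rate is 5.57%.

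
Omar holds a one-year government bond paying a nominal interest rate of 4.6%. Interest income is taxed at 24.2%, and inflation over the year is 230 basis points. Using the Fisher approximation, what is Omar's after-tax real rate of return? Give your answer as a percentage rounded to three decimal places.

After-tax nominal return = 4.6% × (1 − 0.242) = 3.4868%.
r ≈ 3.4868% − 2.3% → 1.187%.

1.187%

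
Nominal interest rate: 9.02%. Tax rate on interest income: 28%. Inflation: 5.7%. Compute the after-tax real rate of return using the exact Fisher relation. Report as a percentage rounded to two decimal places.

After-tax nominal return = 9.02% × (1 − 0.28) = 6.4944%.
1 + r = 1.064944 / 1.05700 = 1.007516
After-tax real rate = 1.007516 − 1 → 0.75%.

0.75%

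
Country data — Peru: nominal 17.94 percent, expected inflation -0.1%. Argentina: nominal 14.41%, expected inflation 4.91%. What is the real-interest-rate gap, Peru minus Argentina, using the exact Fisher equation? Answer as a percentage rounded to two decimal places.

9.00%

Peru: (1 + 0.1794)/(1 − 0.0010) − 1 = 18.0581%
Argentina: (1 + 0.1441)/(1 + 0.0491) − 1 = 9.0554%
Differential = 18.0581% − 9.0554% = 9.0027% → 9.00%.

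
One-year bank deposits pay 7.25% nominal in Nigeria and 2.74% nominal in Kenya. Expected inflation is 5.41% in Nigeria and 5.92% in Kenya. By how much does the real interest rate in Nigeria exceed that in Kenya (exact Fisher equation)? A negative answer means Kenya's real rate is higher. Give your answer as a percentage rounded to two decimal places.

Nigeria: (1 + 0.0725)/(1 + 0.0541) − 1 = 1.7456%
Kenya: (1 + 0.0274)/(1 + 0.0592) − 1 = -3.0023%
Differential = 1.7456% − (-3.0023%) = 4.7478% → 4.75%.

4.75%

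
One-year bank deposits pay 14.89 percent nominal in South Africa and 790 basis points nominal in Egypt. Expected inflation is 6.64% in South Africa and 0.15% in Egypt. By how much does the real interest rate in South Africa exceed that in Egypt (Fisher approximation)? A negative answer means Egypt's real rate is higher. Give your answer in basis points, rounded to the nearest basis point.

50 basis points

South Africa: 14.89% − 6.64% = 8.250%
Egypt: 7.9% − 0.15% = 7.750%
Differential = 0.500% → 50 basis points.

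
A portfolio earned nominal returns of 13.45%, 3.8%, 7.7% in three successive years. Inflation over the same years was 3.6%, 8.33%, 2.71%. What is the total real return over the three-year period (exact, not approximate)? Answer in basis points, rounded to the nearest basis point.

Compound the nominal returns: 1.1345 × 1.0380 × 1.0770 = 1.268287.
Compound inflation: 1.0360 × 1.0833 × 1.0271 = 1.152713.
Deflate: 1.268287 / 1.152713 = 1.100263.
Total real return = 1.100263 − 1 → 1003 basis points.

1003 basis points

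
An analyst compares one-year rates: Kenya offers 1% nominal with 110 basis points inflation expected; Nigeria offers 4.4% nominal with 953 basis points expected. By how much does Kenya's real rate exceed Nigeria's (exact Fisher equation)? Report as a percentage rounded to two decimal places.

Kenya: (1 + 0.0100)/(1 + 0.0110) − 1 = -0.0989%
Nigeria: (1 + 0.0440)/(1 + 0.0953) − 1 = -4.6836%
Differential = -0.0989% − (-4.6836%) = 4.5847% → 4.58%.

4.58%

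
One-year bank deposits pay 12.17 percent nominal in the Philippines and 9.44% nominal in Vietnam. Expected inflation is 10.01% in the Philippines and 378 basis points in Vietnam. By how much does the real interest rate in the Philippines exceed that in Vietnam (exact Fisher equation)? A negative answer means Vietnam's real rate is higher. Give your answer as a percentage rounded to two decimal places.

-3.49%

The Philippines: (1 + 0.1217)/(1 + 0.1001) − 1 = 1.9635%
Vietnam: (1 + 0.0944)/(1 + 0.0378) − 1 = 5.4538%
Differential = 1.9635% − 5.4538% = -3.4904% → -3.49%.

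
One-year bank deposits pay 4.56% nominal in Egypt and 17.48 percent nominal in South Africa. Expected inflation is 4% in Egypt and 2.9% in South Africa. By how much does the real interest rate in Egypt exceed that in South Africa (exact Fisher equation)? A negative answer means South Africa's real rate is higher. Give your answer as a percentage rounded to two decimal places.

Egypt: (1 + 0.0456)/(1 + 0.0400) − 1 = 0.5385%
South Africa: (1 + 0.1748)/(1 + 0.0290) − 1 = 14.1691%
Differential = 0.5385% − 14.1691% = -13.6306% → -13.63%.

-13.63%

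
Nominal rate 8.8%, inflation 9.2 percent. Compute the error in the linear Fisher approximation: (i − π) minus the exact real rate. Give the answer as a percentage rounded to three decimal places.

-0.034%

Approximate: r ≈ 8.800% − 9.200% = -0.4000%
Exact: (1 + 0.0880)/(1 + 0.0920) − 1 = -0.3663%
Error = -0.4000% − (-0.3663%) = -0.0337% → -0.034%.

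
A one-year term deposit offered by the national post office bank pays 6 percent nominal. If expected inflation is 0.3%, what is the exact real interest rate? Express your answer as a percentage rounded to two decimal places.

5.68%

By the Fisher identity, 1 + r = (1 + i)/(1 + π).
1 + r = 1.06000 / 1.00300 = 1.056830
r = 1.056830 − 1 = 5.6830%, i.e. 5.68%.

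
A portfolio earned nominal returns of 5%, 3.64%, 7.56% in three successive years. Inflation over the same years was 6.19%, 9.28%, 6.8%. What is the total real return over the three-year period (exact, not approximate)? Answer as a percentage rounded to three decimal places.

Compound the nominal returns: 1.0500 × 1.0364 × 1.0756 = 1.1704894.
Compound inflation: 1.0619 × 1.0928 × 1.0680 = 1.2393545.
Deflate: 1.1704894 / 1.2393545 = 0.9444347.
Total real return = 0.9444347 − 1 → -5.557%.

-5.557%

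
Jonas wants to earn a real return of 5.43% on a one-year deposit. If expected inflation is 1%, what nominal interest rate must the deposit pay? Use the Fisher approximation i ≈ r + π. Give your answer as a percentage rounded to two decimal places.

6.43%

i ≈ r + π = 5.43% + 1% = 6.43%.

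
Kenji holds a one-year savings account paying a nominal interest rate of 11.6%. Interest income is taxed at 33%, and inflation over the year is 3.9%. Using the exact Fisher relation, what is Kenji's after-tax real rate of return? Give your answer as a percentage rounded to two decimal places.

3.73%

After-tax nominal return = 11.6% × (1 − 0.33) = 7.7720%.
1 + r = 1.07772 / 1.03900 = 1.037267
After-tax real rate = 1.037267 − 1 → 3.73%.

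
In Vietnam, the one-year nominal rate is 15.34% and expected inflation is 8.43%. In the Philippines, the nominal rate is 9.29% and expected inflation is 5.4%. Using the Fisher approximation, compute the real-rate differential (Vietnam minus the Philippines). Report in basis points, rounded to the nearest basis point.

Vietnam: 15.34% − 8.43% = 6.910%
The Philippines: 9.29% − 5.4% = 3.890%
Differential = 3.020% → 302 basis points.

302 basis points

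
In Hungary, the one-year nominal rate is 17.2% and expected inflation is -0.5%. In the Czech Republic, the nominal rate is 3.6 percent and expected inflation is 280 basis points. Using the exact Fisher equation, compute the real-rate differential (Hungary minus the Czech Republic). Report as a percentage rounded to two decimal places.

Hungary: (1 + 0.1720)/(1 − 0.0050) − 1 = 17.7889%
The Czech Republic: (1 + 0.0360)/(1 + 0.0280) − 1 = 0.7782%
Differential = 17.7889% − 0.7782% = 17.0107% → 17.01%.

17.01%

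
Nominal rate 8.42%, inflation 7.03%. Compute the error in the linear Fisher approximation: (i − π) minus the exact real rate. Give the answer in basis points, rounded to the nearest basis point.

Approximate: r ≈ 8.420% − 7.030% = 1.3900%
Exact: (1 + 0.0842)/(1 + 0.0703) − 1 = 1.2987%
Error = 1.3900% − 1.2987% = 0.0913% → 9 basis points.

9 basis points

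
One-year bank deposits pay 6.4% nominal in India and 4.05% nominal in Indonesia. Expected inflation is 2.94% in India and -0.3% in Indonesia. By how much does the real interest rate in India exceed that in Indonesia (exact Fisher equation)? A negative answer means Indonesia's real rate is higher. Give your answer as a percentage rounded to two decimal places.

India: (1 + 0.0640)/(1 + 0.0294) − 1 = 3.3612%
Indonesia: (1 + 0.0405)/(1 − 0.0030) − 1 = 4.3631%
Differential = 3.3612% − 4.3631% = -1.0019% → -1.00%.

-1.00%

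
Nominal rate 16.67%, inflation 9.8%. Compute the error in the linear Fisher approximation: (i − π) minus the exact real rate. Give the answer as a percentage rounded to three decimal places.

0.613%

Approximate: r ≈ 16.670% − 9.800% = 6.8700%
Exact: (1 + 0.1667)/(1 + 0.0980) − 1 = 6.2568%
Error = 6.8700% − 6.2568% = 0.6132% → 0.613%.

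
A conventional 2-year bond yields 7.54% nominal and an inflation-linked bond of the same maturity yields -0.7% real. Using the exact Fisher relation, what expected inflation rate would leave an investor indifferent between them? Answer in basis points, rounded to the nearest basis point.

830 basis points

(1 + π) = (1 + i)/(1 + r) = 1.07540 / 0.99300 = 1.082981
Break-even inflation = 1.082981 − 1 → 830 basis points.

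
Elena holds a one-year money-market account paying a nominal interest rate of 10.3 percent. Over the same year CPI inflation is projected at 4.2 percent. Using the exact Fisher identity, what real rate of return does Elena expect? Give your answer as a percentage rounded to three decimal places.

By the Fisher identity, 1 + r = (1 + i)/(1 + π).
1 + r = 1.10300 / 1.04200 = 1.058541
r = 1.058541 − 1 = 5.8541%, i.e. 5.854%.

5.854%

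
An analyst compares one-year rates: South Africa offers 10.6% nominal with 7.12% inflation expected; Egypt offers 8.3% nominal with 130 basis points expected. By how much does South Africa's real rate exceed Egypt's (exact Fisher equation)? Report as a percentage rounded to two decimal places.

South Africa: (1 + 0.1060)/(1 + 0.0712) − 1 = 3.2487%
Egypt: (1 + 0.0830)/(1 + 0.0130) − 1 = 6.9102%
Differential = 3.2487% − 6.9102% = -3.6615% → -3.66%.

-3.66%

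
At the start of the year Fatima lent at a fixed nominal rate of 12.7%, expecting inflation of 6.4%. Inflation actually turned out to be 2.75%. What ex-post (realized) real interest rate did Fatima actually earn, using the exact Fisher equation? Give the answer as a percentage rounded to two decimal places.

Ex-post: (1 + 0.1270)/(1 + 0.0275) − 1 = 9.6837%
So the realized real rate is 9.68%.

9.68%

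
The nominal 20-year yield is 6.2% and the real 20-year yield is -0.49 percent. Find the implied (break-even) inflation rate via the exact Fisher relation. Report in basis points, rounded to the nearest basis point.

672 basis points

(1 + π) = (1 + i)/(1 + r) = 1.06200 / 0.99510 = 1.067229
Break-even inflation = 1.067229 − 1 → 672 basis points.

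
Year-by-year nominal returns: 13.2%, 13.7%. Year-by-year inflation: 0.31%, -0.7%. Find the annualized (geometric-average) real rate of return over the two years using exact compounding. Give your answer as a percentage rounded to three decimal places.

13.673%

Compound the nominal returns: 1.1320 × 1.1370 = 1.28708400.
Compound inflation: 1.0031 × 0.9930 = 0.99607830.
Deflate: 1.28708400 / 0.99607830 = 1.29215143.
Annualized real rate = 1.29215143^(1/2) − 1 = 13.6728% → 13.673%.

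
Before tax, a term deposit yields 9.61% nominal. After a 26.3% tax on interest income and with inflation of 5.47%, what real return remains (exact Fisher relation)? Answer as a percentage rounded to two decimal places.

After-tax nominal return = 9.61% × (1 − 0.263) = 7.08257%.
1 + r = 1.0708257 / 1.05470 = 1.015289
After-tax real rate = 1.015289 − 1 → 1.53%.

1.53%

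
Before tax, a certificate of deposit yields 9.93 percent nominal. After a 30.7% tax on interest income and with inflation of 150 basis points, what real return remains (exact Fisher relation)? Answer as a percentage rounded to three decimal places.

After-tax nominal return = 9.93% × (1 − 0.307) = 6.88149%.
1 + r = 1.0688149 / 1.01500 = 1.053020
After-tax real rate = 1.053020 − 1 → 5.302%.

5.302%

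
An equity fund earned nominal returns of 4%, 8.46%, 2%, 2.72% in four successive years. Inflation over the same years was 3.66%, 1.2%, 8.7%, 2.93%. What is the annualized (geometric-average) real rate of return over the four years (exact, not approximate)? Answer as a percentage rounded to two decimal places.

0.17%

Nominal growth factor = 1.0400 × 1.0846 × 1.0200 × 1.0272 = 1.18183847
Price-level growth factor = 1.0366 × 1.0120 × 1.0870 × 1.0293 = 1.17371656
Real growth factor = 1.18183847 / 1.17371656 = 1.00691982
Annualized real rate = 1.00691982^(1/4) − 1 = 0.1725% → 0.17%.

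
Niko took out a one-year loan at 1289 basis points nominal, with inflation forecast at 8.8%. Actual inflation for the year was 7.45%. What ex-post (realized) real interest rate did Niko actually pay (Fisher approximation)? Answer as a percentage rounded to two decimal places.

Ex-post: 12.89% − 7.45% = 5.440%
So the realized real rate is 5.44%.

5.44%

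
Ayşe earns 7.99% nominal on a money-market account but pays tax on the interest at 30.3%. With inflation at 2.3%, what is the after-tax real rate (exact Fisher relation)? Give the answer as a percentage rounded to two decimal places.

After-tax nominal return = 7.99% × (1 − 0.303) = 5.56903%.
1 + r = 1.0556903 / 1.02300 = 1.031955
After-tax real rate = 1.031955 − 1 → 3.20%.

3.20%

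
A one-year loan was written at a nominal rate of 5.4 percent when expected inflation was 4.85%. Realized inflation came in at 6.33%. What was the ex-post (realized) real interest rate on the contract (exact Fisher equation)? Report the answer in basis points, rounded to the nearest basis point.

-87 basis points

Ex-post: (1 + 0.0540)/(1 + 0.0633) − 1 = -0.8746%
So the realized real rate is -87 basis points.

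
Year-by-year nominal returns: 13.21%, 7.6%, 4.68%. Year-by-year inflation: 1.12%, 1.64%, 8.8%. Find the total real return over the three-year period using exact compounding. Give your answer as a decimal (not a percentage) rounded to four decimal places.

0.1403

Compound the nominal returns: 1.1321 × 1.0760 × 1.0468 = 1.275149.
Compound inflation: 1.0112 × 1.0164 × 1.0880 = 1.118229.
Deflate: 1.275149 / 1.118229 = 1.140329.
Total real return = 1.140329 − 1 → 0.1403.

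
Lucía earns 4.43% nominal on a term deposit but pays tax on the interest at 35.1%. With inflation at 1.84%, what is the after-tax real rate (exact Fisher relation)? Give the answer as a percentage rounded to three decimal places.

After-tax nominal return = 4.43% × (1 − 0.351) = 2.87507%.
1 + r = 1.0287507 / 1.01840 = 1.010164
After-tax real rate = 1.010164 − 1 → 1.016%.

1.016%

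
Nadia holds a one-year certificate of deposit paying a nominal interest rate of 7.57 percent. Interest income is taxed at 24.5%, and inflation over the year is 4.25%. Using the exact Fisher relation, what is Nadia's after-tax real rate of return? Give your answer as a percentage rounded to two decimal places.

1.41%

After-tax nominal return = 7.57% × (1 − 0.245) = 5.71535%.
1 + r = 1.0571535 / 1.04250 = 1.014056
After-tax real rate = 1.014056 − 1 → 1.41%.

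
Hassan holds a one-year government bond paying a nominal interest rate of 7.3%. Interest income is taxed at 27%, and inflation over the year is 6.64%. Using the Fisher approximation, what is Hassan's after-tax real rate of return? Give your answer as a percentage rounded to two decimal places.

-1.31%

After-tax nominal return = 7.3% × (1 − 0.27) = 5.3290%.
r ≈ 5.3290% − 6.64% → -1.31%.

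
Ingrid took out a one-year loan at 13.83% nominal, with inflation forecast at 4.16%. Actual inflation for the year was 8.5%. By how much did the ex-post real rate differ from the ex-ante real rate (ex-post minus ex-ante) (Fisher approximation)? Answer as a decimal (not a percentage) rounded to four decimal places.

Ex-ante: 13.83% − 4.16% = 9.670%
Ex-post: 13.83% − 8.5% = 5.330%
Difference (ex-post − ex-ante) = -4.3400% → -0.0434.

-0.0434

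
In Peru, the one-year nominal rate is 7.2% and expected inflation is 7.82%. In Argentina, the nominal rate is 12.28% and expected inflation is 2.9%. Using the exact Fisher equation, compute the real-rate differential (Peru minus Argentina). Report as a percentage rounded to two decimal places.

-9.69%

Peru: (1 + 0.0720)/(1 + 0.0782) − 1 = -0.5750%
Argentina: (1 + 0.1228)/(1 + 0.0290) − 1 = 9.1156%
Differential = -0.5750% − 9.1156% = -9.6907% → -9.69%.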